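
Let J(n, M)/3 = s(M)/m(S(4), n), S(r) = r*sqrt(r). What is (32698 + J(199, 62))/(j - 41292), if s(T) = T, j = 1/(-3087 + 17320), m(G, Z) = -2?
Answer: -92813393/117541807 ≈ -0.78962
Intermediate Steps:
S(r) = r**(3/2)
j = 1/14233 ≈ 7.0259e-5
J(n, M) = -3*M/2 (J(n, M) = 3*(M/(-2)) = 3*(M*(-1/2)) = 3*(-M/2) = -3*M/2)
(32698 + J(199, 62))/(j - 41292) = (32698 - 3/2*62)/(1/14233 - 41292) = (32698 - 93)/(-587709035/14233) = 32605*(-14233/587709035) = -92813393/117541807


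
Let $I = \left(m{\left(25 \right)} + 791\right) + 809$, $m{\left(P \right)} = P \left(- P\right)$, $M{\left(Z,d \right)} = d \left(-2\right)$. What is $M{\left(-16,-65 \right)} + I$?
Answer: $1105$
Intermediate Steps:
$M{\left(Z,d \right)} = - 2 d$
$m{\left(P \right)} = - P^{2}$
$I = 975$ ($I = \left(- 25^{2} + 791\right) + 809 = \left(\left(-1\right) 625 + 791\right) + 809 = \left(-625 + 791\right) + 809 = 166 + 809 = 975$)
$M{\left(-16,-65 \right)} + I = \left(-2\right) \left(-65\right) + 975 = 130 + 975 = 1105$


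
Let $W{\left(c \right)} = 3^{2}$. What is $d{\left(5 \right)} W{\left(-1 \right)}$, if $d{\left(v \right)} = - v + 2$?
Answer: $-27$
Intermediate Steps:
$d{\left(v \right)} = 2 - v$
$W{\left(c \right)} = 9$
$d{\left(5 \right)} W{\left(-1 \right)} = \left(2 - 5\right) 9 = \left(-3\right) 9 = -27$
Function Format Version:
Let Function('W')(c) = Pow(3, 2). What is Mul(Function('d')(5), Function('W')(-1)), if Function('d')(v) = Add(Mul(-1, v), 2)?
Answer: -27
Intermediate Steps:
Function('d')(v) = Add(2, Mul(-1, v))
Function('W')(c) = 9
Mul(Function('d')(5), Function('W')(-1)) = Mul(Add(2, Mul(-1, 5)), 9) = Mul(Add(2, -5), 9) = Mul(-3, 9) = -27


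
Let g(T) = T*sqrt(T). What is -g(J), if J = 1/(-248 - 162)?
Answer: I*sqrt(410)/168100 ≈ 0.00012045*I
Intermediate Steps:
J = -1/410 (J = 1/(-410) = -1/410 ≈ -0.0024390)
g(T) = T**(3/2)
-g(J) = -(-1/410)**(3/2) = -(-1)*I*sqrt(410)/168100 = I*sqrt(410)/168100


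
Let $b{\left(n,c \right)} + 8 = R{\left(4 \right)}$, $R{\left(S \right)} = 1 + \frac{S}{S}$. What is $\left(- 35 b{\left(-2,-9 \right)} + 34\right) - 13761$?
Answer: $-13517$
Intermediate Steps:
$R{\left(S \right)} = 2$ ($R{\left(S \right)} = 1 + 1 = 2$)
$b{\left(n,c \right)} = -6$ ($b{\left(n,c \right)} = -8 + 2 = -6$)
$\left(- 35 b{\left(-2,-9 \right)} + 34\right) - 13761 = \left(\left(-35\right) \left(-6\right) + 34\right) - 13761 = \left(210 + 34\right) - 13761 = 244 - 13761 = -13517$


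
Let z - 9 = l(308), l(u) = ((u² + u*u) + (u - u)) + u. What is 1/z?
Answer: 1/190045 ≈ 5.2619e-6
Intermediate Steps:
l(u) = u + 2*u² (l(u) = ((u² + u²) + 0) + u = (2*u² + 0) + u = 2*u² + u = u + 2*u²)
z = 190045 (z = 9 + 308*(1 + 2*308) = 9 + 308*(1 + 616) = 9 + 308*617 = 9 + 190036 = 190045)
1/z = 1/190045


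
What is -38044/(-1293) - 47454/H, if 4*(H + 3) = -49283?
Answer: 2120811068/63738435 ≈ 33.274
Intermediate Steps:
H = -49295/4 (H = -3 + (¼)*(-49283) = -3 - 49283/4 = -49295/4 ≈ -12324.)
-38044/(-1293) - 47454/H = -38044/(-1293) - 47454/(-49295/4) = -38044*(-1/1293) - 47454*(-4/49295) = 38044/1293 + 189816/49295 = 2120811068/63738435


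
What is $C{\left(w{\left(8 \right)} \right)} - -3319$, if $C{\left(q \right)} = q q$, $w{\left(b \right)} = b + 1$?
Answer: $3400$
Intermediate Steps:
$w{\left(b \right)} = 1 + b$
$C{\left(q \right)} = q^{2}$
$C{\left(w{\left(8 \right)} \right)} - -3319 = \left(1 + 8\right)^{2} - -3319 = 9^{2} + 3319 = 81 + 3319 = 3400$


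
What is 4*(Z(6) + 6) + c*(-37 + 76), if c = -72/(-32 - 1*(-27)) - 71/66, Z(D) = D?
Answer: 62441/110 ≈ 567.65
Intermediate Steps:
c = 4397/330 (c = -72/(-32 + 27) - 71*1/66 = -72/(-5) - 71/66 = -72*(-⅕) - 71/66 = 72/5 - 71/66 = 4397/330 ≈ 13.324)
4*(Z(6) + 6) + c*(-37 + 76) = 4*(6 + 6) + 4397*(-37 + 76)/330 = 4*12 + (4397/330)*39 = 48 + 57161/110 = 62441/110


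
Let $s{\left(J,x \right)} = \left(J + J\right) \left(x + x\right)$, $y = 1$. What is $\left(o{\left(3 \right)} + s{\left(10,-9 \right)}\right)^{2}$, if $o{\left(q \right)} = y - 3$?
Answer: $131044$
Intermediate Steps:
$s{\left(J,x \right)} = 4 J x$ ($s{\left(J,x \right)} = 2 J 2 x = 4 J x$)
$o{\left(q \right)} = -2$ ($o{\left(q \right)} = 1 - 3 = -2$)
$\left(o{\left(3 \right)} + s{\left(10,-9 \right)}\right)^{2} = \left(-2 + 4 \cdot 10 \left(-9\right)\right)^{2} = \left(-2 - 360\right)^{2} = \left(-362\right)^{2} = 131044$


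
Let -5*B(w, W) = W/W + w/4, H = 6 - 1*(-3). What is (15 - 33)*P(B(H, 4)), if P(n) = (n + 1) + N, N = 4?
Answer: -783/10 ≈ -78.300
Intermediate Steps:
H = 9 (H = 6 + 3 = 9)
B(w, W) = -⅕ - w/20 (B(w, W) = -(W/W + w/4)/5 = -(1 + w*(¼))/5 = -(1 + w/4)/5 = -⅕ - w/20)
P(n) = 5 + n (P(n) = (n + 1) + 4 = (1 + n) + 4 = 5 + n)
(15 - 33)*P(B(H, 4)) = (15 - 33)*(5 + (-⅕ - 1/20*9)) = -18*(5 + (-⅕ - 9/20)) = -18*(5 - 13/20) = -18*87/20 = -783/10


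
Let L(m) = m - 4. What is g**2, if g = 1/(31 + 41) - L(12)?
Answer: 330625/5184 ≈ 63.778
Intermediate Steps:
L(m) = -4 + m
g = -575/72 (g = 1/(31 + 41) - (-4 + 12) = 1/72 - 1*8 = 1/72 - 8 = -575/72 ≈ -7.9861)
g**2 = (-575/72)**2 = 330625/5184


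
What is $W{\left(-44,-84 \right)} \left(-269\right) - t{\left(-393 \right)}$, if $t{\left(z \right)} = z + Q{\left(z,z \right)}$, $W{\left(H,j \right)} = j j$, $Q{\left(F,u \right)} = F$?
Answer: $-1897278$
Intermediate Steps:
$W{\left(H,j \right)} = j^{2}$
$t{\left(z \right)} = 2 z$ ($t{\left(z \right)} = z + z = 2 z$)
$W{\left(-44,-84 \right)} \left(-269\right) - t{\left(-393 \right)} = \left(-84\right)^{2} \left(-269\right) - 2 \left(-393\right) = 7056 \left(-269\right) - -786 = -1898064 + 786 = -1897278$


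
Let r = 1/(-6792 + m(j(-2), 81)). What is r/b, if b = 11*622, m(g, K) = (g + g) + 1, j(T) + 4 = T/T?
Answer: -1/46505074 ≈ -2.1503e-8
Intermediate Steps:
j(T) = -3 (j(T) = -4 + T/T = -4 + 1 = -3)
m(g, K) = 1 + 2*g (m(g, K) = 2*g + 1 = 1 + 2*g)
b = 6842
r = -1/6797 (r = 1/(-6792 + (1 + 2*(-3))) = 1/(-6792 + (1 - 6)) = 1/(-6792 - 5) = 1/(-6797) = -1/6797 ≈ -0.00014712)
r/b = -1/6797/6842 = -1/6797*1/6842 = -1/46505074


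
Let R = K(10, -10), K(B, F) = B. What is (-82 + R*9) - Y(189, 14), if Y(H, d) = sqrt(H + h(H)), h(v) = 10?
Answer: 8 - sqrt(199) ≈ -6.1067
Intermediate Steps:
R = 10
Y(H, d) = sqrt(10 + H) (Y(H, d) = sqrt(H + 10) = sqrt(10 + H))
(-82 + R*9) - Y(189, 14) = (-82 + 10*9) - sqrt(10 + 189) = (-82 + 90) - sqrt(199) = 8 - sqrt(199)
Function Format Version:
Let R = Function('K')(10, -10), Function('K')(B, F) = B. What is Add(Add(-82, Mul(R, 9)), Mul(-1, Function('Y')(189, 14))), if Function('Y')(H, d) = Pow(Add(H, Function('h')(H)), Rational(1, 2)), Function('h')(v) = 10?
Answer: Add(8, Mul(-1, Pow(199, Rational(1, 2)))) ≈ -6.1067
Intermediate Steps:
R = 10
Function('Y')(H, d) = Pow(Add(10, H), Rational(1, 2)) (Function('Y')(H, d) = Pow(Add(H, 10), Rational(1, 2)) = Pow(Add(10, H), Rational(1, 2)))
Add(Add(-82, Mul(R, 9)), Mul(-1, Function('Y')(189, 14))) = Add(Add(-82, Mul(10, 9)), Mul(-1, Pow(Add(10, 189), Rational(1, 2)))) = Add(Add(-82, 90), Mul(-1, Pow(199, Rational(1, 2)))) = Add(8, Mul(-1, Pow(199, Rational(1, 2))))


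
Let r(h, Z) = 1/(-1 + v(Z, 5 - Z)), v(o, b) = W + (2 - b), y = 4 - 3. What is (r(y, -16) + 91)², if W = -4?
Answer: 4765489/576 ≈ 8273.4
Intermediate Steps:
y = 1
v(o, b) = -2 - b (v(o, b) = -4 + (2 - b) = -2 - b)
r(h, Z) = 1/(-8 + Z) (r(h, Z) = 1/(-1 + (-2 - (5 - Z))) = 1/(-1 + (-2 + (-5 + Z))) = 1/(-1 + (-7 + Z)) = 1/(-8 + Z))
(r(y, -16) + 91)² = (1/(-8 - 16) + 91)² = (1/(-24) + 91)² = (-1/24 + 91)² = (2183/24)² = 4765489/576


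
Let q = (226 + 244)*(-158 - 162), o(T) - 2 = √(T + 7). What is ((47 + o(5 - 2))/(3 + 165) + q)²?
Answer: (25267151 - √10)²/28224 ≈ 2.2620e+10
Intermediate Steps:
o(T) = 2 + √(7 + T) (o(T) = 2 + √(T + 7) = 2 + √(7 + T))
q = -150400 (q = 470*(-320) = -150400)
((47 + o(5 - 2))/(3 + 165) + q)² = ((47 + (2 + √(7 + (5 - 2))))/(3 + 165) - 150400)² = ((47 + (2 + √(7 + 3)))/168 - 150400)² = ((47 + (2 + √10))*(1/168) - 150400)² = ((49 + √10)*(1/168) - 150400)² = ((7/24 + √10/168) - 150400)² = (-3609593/24 + √10/168)²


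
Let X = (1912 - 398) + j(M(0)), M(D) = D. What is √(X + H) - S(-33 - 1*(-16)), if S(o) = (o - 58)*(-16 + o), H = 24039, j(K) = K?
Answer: -2475 + √25553 ≈ -2315.1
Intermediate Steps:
X = 1514 (X = (1912 - 398) + 0 = 1514 + 0 = 1514)
S(o) = (-58 + o)*(-16 + o)
√(X + H) - S(-33 - 1*(-16)) = √(1514 + 24039) - (928 + (-33 - 1*(-16))² - 74*(-33 - 1*(-16))) = √25553 - (928 + (-33 + 16)² - 74*(-33 + 16)) = √25553 - (928 + (-17)² - 74*(-17)) = √25553 - (928 + 289 + 1258) = √25553 - 1*2475 = √25553 - 2475 = -2475 + √25553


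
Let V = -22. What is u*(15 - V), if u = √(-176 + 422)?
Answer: 37*√246 ≈ 580.32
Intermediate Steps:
u = √246 ≈ 15.684
u*(15 - V) = √246*(15 - 1*(-22)) = √246*(15 + 22) = √246*37 = 37*√246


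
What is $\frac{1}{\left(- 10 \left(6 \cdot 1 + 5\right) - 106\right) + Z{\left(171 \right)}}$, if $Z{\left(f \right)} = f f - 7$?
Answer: $\frac{1}{29018} \approx 3.4461 \cdot 10^{-5}$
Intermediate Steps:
$Z{\left(f \right)} = -7 + f^{2}$ ($Z{\left(f \right)} = f^{2} - 7 = -7 + f^{2}$)
$\frac{1}{\left(- 10 \left(6 \cdot 1 + 5\right) - 106\right) + Z{\left(171 \right)}} = \frac{1}{\left(- 10 \left(6 \cdot 1 + 5\right) - 106\right) - \left(7 - 171^{2}\right)} = \frac{1}{\left(- 10 \left(6 + 5\right) - 106\right) + \left(-7 + 29241\right)} = \frac{1}{\left(\left(-10\right) 11 - 106\right) + 29234} = \frac{1}{\left(-110 - 106\right) + 29234} = \frac{1}{-216 + 29234} = \frac{1}{29018}$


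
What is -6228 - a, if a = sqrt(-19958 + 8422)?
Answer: -6228 - 4*I*sqrt(721) ≈ -6228.0 - 107.41*I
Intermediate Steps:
a = 4*I*sqrt(721) (a = sqrt(-11536) = 4*I*sqrt(721) ≈ 107.41*I)
-6228 - a = -6228 - 4*I*sqrt(721)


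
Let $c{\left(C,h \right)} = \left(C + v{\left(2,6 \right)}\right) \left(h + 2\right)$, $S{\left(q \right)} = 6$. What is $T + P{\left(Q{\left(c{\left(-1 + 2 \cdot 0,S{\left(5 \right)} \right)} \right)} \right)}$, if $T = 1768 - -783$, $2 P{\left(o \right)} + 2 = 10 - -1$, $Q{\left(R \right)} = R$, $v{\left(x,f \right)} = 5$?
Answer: $\frac{5111}{2} \approx 2555.5$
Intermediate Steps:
$c{\left(C,h \right)} = \left(2 + h\right) \left(5 + C\right)$ ($c{\left(C,h \right)} = \left(C + 5\right) \left(h + 2\right) = \left(5 + C\right) \left(2 + h\right) = \left(2 + h\right) \left(5 + C\right)$)
$P{\left(o \right)} = \frac{9}{2}$ ($P{\left(o \right)} = -1 + \frac{10 - -1}{2} = -1 + \frac{10 + 1}{2} = -1 + \frac{1}{2} \cdot 11 = -1 + \frac{11}{2} = \frac{9}{2}$)
$T = 2551$ ($T = 1768 + 783 = 2551$)
$T + P{\left(Q{\left(c{\left(-1 + 2 \cdot 0,S{\left(5 \right)} \right)} \right)} \right)} = 2551 + \frac{9}{2} = \frac{5111}{2}$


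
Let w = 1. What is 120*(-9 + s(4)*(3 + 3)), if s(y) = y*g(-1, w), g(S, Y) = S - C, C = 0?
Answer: -3960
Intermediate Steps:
g(S, Y) = S (g(S, Y) = S - 1*0 = S + 0 = S)
s(y) = -y (s(y) = y*(-1) = -y)
120*(-9 + s(4)*(3 + 3)) = 120*(-9 + (-1*4)*(3 + 3)) = 120*(-9 - 4*6) = 120*(-9 - 24) = 120*(-33) = -3960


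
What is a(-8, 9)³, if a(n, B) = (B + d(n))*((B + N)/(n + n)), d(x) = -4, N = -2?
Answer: -42875/4096 ≈ -10.468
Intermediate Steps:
a(n, B) = (-4 + B)*(-2 + B)/(2*n) (a(n, B) = (B - 4)*((B - 2)/(n + n)) = (-4 + B)*((-2 + B)/((2*n))) = (-4 + B)*((-2 + B)*(1/(2*n))) = (-4 + B)*((-2 + B)/(2*n)) = (-4 + B)*(-2 + B)/(2*n))
a(-8, 9)³ = ((½)*(8 + 9² - 6*9)/(-8))³ = ((½)*(-⅛)*(8 + 81 - 54))³ = ((½)*(-⅛)*35)³ = (-35/16)³ = -42875/4096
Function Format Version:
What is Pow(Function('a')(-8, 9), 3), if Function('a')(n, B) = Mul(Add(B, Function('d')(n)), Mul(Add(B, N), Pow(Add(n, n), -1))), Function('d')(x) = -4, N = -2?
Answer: Rational(-42875, 4096) ≈ -10.468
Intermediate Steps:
Function('a')(n, B) = Mul(Rational(1, 2), Pow(n, -1), Add(-4, B), Add(-2, B)) (Function('a')(n, B) = Mul(Add(B, -4), Mul(Add(B, -2), Pow(Add(n, n), -1))) = Mul(Add(-4, B), Mul(Add(-2, B), Pow(Mul(2, n), -1))) = Mul(Add(-4, B), Mul(Add(-2, B), Mul(Rational(1, 2), Pow(n, -1)))) = Mul(Add(-4, B), Mul(Rational(1, 2), Pow(n, -1), Add(-2, B))) = Mul(Rational(1, 2), Pow(n, -1), Add(-4, B), Add(-2, B)))
Pow(Function('a')(-8, 9), 3) = Pow(Mul(Rational(1, 2), Pow(-8, -1), Add(8, Pow(9, 2), Mul(-6, 9))), 3) = Pow(Mul(Rational(1, 2), Rational(-1, 8), Add(8, 81, -54)), 3) = Pow(Mul(Rational(1, 2), Rational(-1, 8), 35), 3) = Pow(Rational(-35, 16), 3) = Rational(-42875, 4096)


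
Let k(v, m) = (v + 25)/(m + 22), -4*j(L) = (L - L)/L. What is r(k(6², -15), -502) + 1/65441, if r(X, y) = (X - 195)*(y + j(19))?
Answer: 42838202135/458087 ≈ 93515.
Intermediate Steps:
j(L) = 0 (j(L) = -(L - L)/(4*L) = -0/L = -¼*0 = 0)
k(v, m) = (25 + v)/(22 + m)
r(X, y) = y*(-195 + X) (r(X, y) = (X - 195)*(y + 0) = (-195 + X)*y = y*(-195 + X))
r(k(6², -15), -502) + 1/65441 = -502*(-195 + (25 + 6²)/(22 - 15)) + 1/65441 = -502*(-195 + (25 + 36)/7) + 1/65441 = -502*(-195 + (⅐)*61) + 1/65441 = -502*(-195 + 61/7) + 1/65441 = -502*(-1304/7) + 1/65441 = 654608/7 + 1/65441 = 42838202135/458087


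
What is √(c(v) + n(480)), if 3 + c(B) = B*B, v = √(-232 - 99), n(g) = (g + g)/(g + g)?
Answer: 3*I*√37 ≈ 18.248*I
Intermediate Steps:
n(g) = 1 (n(g) = (2*g)/((2*g)) = (2*g)*(1/(2*g)) = 1)
v = I*√331 (v = √(-331) = I*√331 ≈ 18.193*I)
c(B) = -3 + B² (c(B) = -3 + B*B = -3 + B²)
√(c(v) + n(480)) = √((-3 + (I*√331)²) + 1) = √((-3 - 331) + 1) = √(-334 + 1) = √(-333) = 3*I*√37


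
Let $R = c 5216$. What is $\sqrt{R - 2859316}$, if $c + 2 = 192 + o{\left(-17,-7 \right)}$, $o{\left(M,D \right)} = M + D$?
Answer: $2 i \sqrt{498365} \approx 1411.9 i$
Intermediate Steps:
$o{\left(M,D \right)} = D + M$
$c = 166$ ($c = -2 + \left(192 - 24\right) = -2 + 168 = 166$)
$R = 865856$ ($R = 166 \cdot 5216 = 865856$)
$\sqrt{R - 2859316} = \sqrt{865856 - 2859316} = \sqrt{-1993460} = 2 i \sqrt{498365}$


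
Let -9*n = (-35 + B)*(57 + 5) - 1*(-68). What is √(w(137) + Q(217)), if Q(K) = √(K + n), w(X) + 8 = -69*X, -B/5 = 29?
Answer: √(-85149 + 3*√13045)/3 ≈ 97.072*I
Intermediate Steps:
B = -145 (B = -5*29 = -145)
w(X) = -8 - 69*X
n = 11092/9 (n = -((-35 - 145)*(57 + 5) - 1*(-68))/9 = -(-180*62 + 68)/9 = -(-11160 + 68)/9 = -⅑*(-11092) = 11092/9 ≈ 1232.4)
Q(K) = √(11092/9 + K) (Q(K) = √(K + 11092/9) = √(11092/9 + K))
√(w(137) + Q(217)) = √((-8 - 69*137) + √(11092 + 9*217)/3) = √((-8 - 9453) + √(11092 + 1953)/3) = √(-9461 + √13045/3)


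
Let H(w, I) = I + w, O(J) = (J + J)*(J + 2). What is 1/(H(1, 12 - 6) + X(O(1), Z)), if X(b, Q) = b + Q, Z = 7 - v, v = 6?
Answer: 1/14 ≈ 0.071429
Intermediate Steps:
O(J) = 2*J*(2 + J) (O(J) = (2*J)*(2 + J) = 2*J*(2 + J))
Z = 1 (Z = 7 - 1*6 = 7 - 6 = 1)
X(b, Q) = Q + b
1/(H(1, 12 - 6) + X(O(1), Z)) = 1/(((12 - 6) + 1) + (1 + 2*1*(2 + 1))) = 1/((6 + 1) + (1 + 2*1*3)) = 1/(7 + (1 + 6)) = 1/(7 + 7) = 1/14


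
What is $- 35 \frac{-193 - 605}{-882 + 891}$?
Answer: $\frac{9310}{3} \approx 3103.3$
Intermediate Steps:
$- 35 \frac{-193 - 605}{-882 + 891} = - 35 \left(- \frac{798}{9}\right) = - 35 \left(\left(-798\right) \frac{1}{9}\right) = \left(-35\right) \left(- \frac{266}{3}\right) = \frac{9310}{3}$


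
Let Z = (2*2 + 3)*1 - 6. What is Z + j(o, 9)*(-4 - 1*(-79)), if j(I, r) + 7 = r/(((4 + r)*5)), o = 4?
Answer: -6677/13 ≈ -513.62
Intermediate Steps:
j(I, r) = -7 + r/(20 + 5*r) (j(I, r) = -7 + r/(((4 + r)*5)) = -7 + r/(20 + 5*r))
Z = 1 (Z = (4 + 3)*1 - 6 = 7*1 - 6 = 7 - 6 = 1)
Z + j(o, 9)*(-4 - 1*(-79)) = 1 + (2*(-70 - 17*9)/(5*(4 + 9)))*(-4 - 1*(-79)) = 1 + ((⅖)*(-70 - 153)/13)*(-4 + 79) = 1 + ((⅖)*(1/13)*(-223))*75 = 1 - 446/65*75 = 1 - 6690/13 = -6677/13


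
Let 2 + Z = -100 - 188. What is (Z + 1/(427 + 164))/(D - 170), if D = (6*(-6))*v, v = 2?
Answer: 171389/143022 ≈ 1.1983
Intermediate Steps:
Z = -290 (Z = -2 + (-100 - 188) = -2 - 288 = -290)
D = -72 (D = (6*(-6))*2 = -36*2 = -72)
(Z + 1/(427 + 164))/(D - 170) = (-290 + 1/(427 + 164))/(-72 - 170) = (-290 + 1/591)/(-242) = (-290 + 1/591)*(-1/242) = -171389/591*(-1/242) = 171389/143022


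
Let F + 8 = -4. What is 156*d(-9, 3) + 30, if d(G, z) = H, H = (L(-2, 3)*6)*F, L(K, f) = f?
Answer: -33666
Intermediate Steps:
F = -12 (F = -8 - 4 = -12)
H = -216 (H = (3*6)*(-12) = 18*(-12) = -216)
d(G, z) = -216
156*d(-9, 3) + 30 = 156*(-216) + 30 = -33696 + 30 = -33666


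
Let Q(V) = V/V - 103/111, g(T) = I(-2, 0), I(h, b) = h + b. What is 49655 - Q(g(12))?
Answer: 5511697/111 ≈ 49655.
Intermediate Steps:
I(h, b) = b + h
g(T) = -2 (g(T) = 0 - 2 = -2)
Q(V) = 8/111 (Q(V) = 1 - 103*1/111 = 1 - 103/111 = 8/111)
49655 - Q(g(12)) = 49655 - 1*8/111 = 49655 - 8/111 = 5511697/111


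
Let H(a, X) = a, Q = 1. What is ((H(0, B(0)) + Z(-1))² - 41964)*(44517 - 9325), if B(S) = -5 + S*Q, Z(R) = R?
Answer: -1476761896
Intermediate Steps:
B(S) = -5 + S (B(S) = -5 + S*1 = -5 + S)
((H(0, B(0)) + Z(-1))² - 41964)*(44517 - 9325) = ((0 - 1)² - 41964)*(44517 - 9325) = ((-1)² - 41964)*35192 = (1 - 41964)*35192 = -41963*35192 = -1476761896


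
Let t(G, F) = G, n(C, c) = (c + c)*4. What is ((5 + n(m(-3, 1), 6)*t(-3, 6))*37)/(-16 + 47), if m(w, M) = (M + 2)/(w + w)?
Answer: -5143/31 ≈ -165.90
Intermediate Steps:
m(w, M) = (2 + M)/(2*w) (m(w, M) = (2 + M)/((2*w)) = (2 + M)*(1/(2*w)) = (2 + M)/(2*w))
n(C, c) = 8*c (n(C, c) = (2*c)*4 = 8*c)
((5 + n(m(-3, 1), 6)*t(-3, 6))*37)/(-16 + 47) = ((5 + (8*6)*(-3))*37)/(-16 + 47) = ((5 + 48*(-3))*37)/31 = ((5 - 144)*37)*(1/31) = -139*37*(1/31) = -5143*1/31 = -5143/31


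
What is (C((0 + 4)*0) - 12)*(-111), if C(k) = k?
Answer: 1332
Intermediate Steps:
(C((0 + 4)*0) - 12)*(-111) = ((0 + 4)*0 - 12)*(-111) = (4*0 - 12)*(-111) = (0 - 12)*(-111) = -12*(-111) = 1332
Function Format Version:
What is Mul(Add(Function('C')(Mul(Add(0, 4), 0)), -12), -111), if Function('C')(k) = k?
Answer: 1332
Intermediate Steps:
Mul(Add(Function('C')(Mul(Add(0, 4), 0)), -12), -111) = Mul(Add(Mul(Add(0, 4), 0), -12), -111) = Mul(Add(Mul(4, 0), -12), -111) = Mul(Add(0, -12), -111) = Mul(-12, -111) = 1332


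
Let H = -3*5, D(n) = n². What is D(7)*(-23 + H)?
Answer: -1862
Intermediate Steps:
H = -15
D(7)*(-23 + H) = 7²*(-23 - 15) = 49*(-38) = -1862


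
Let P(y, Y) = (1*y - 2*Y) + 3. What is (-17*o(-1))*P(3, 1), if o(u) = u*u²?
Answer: 68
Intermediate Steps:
o(u) = u³
P(y, Y) = 3 + y - 2*Y (P(y, Y) = (y - 2*Y) + 3 = 3 + y - 2*Y)
(-17*o(-1))*P(3, 1) = (-17*(-1)³)*(3 + 3 - 2*1) = (-17*(-1))*(3 + 3 - 2) = 17*4 = 68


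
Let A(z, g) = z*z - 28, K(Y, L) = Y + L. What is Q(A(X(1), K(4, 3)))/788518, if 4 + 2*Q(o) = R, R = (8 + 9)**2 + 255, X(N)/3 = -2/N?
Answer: 135/394259 ≈ 0.00034241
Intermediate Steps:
K(Y, L) = L + Y
X(N) = -6/N (X(N) = 3*(-2/N) = -6/N)
A(z, g) = -28 + z**2 (A(z, g) = z**2 - 28 = -28 + z**2)
R = 544 (R = 17**2 + 255 = 289 + 255 = 544)
Q(o) = 270 (Q(o) = -2 + (1/2)*544 = -2 + 272 = 270)
Q(A(X(1), K(4, 3)))/788518 = 270/788518 = 270*(1/788518) = 135/394259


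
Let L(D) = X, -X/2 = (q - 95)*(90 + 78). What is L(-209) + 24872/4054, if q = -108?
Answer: 138270052/2027 ≈ 68214.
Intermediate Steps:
X = 68208 (X = -2*(-108 - 95)*(90 + 78) = -(-406)*168 = -2*(-34104) = 68208)
L(D) = 68208
L(-209) + 24872/4054 = 68208 + 24872/4054 = 68208 + 24872*(1/4054) = 68208 + 12436/2027 = 138270052/2027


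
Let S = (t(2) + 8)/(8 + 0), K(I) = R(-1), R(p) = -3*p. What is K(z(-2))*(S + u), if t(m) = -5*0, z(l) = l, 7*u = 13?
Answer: 60/7 ≈ 8.5714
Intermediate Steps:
u = 13/7 (u = (⅐)*13 = 13/7 ≈ 1.8571)
K(I) = 3 (K(I) = -3*(-1) = 3)
t(m) = 0
S = 1 (S = (0 + 8)/(8 + 0) = 8/8 = 8*(⅛) = 1)
K(z(-2))*(S + u) = 3*(1 + 13/7) = 3*(20/7) = 60/7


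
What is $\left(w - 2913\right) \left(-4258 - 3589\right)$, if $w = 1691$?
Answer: $9589034$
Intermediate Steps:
$\left(w - 2913\right) \left(-4258 - 3589\right) = \left(1691 - 2913\right) \left(-4258 - 3589\right) = \left(-1222\right) \left(-7847\right) = 9589034$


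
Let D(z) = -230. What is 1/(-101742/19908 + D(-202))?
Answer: -3318/780097 ≈ -0.0042533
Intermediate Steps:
1/(-101742/19908 + D(-202)) = 1/(-101742/19908 - 230) = 1/(-101742*1/19908 - 230) = 1/(-16957/3318 - 230) = 1/(-780097/3318) = -3318/780097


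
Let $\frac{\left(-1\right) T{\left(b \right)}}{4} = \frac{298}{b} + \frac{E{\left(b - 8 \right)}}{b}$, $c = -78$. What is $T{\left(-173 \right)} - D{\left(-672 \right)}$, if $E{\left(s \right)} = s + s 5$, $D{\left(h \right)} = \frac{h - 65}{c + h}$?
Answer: $- \frac{2491501}{129750} \approx -19.202$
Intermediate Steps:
$D{\left(h \right)} = \frac{-65 + h}{-78 + h}$ ($D{\left(h \right)} = \frac{h - 65}{-78 + h} = \frac{-65 + h}{-78 + h}$)
$E{\left(s \right)} = 6 s$ ($E{\left(s \right)} = s + 5 s = 6 s$)
$T{\left(b \right)} = - \frac{1192}{b} - \frac{4 \left(-48 + 6 b\right)}{b}$ ($T{\left(b \right)} = - 4 \left(\frac{298}{b} + \frac{6 \left(b - 8\right)}{b}\right) = - 4 \left(\frac{298}{b} + \frac{6 \left(-8 + b\right)}{b}\right) = - 4 \left(\frac{298}{b} + \frac{-48 + 6 b}{b}\right) = - \frac{1192}{b} - \frac{4 \left(-48 + 6 b\right)}{b}$)
$T{\left(-173 \right)} - D{\left(-672 \right)} = \left(-24 - \frac{1000}{-173}\right) - \frac{-65 - 672}{-78 - 672} = \left(-24 - - \frac{1000}{173}\right) - \frac{1}{-750} \left(-737\right) = \left(-24 + \frac{1000}{173}\right) - \left(- \frac{1}{750}\right) \left(-737\right) = - \frac{3152}{173} - \frac{737}{750} = - \frac{2491501}{129750}$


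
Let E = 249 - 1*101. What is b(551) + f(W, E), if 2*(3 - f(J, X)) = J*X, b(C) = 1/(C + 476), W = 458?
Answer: -34804002/1027 ≈ -33889.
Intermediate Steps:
E = 148 (E = 249 - 101 = 148)
b(C) = 1/(476 + C)
f(J, X) = 3 - J*X/2
b(551) + f(W, E) = 1/(476 + 551) + (3 - ½*458*148) = 1/1027 + (3 - 33892) = 1/1027 - 33889 = -34804002/1027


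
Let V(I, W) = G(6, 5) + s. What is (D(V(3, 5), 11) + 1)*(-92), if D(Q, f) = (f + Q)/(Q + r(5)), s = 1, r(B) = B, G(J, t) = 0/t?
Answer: -276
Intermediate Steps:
G(J, t) = 0
V(I, W) = 1 (V(I, W) = 0 + 1 = 1)
D(Q, f) = (Q + f)/(5 + Q) (D(Q, f) = (f + Q)/(Q + 5) = (Q + f)/(5 + Q))
(D(V(3, 5), 11) + 1)*(-92) = ((1 + 11)/(5 + 1) + 1)*(-92) = (12/6 + 1)*(-92) = ((⅙)*12 + 1)*(-92) = (2 + 1)*(-92) = 3*(-92) = -276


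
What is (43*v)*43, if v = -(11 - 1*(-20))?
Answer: -57319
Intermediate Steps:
v = -31 (v = -(11 + 20) = -1*31 = -31)
(43*v)*43 = (43*(-31))*43 = -1333*43 = -57319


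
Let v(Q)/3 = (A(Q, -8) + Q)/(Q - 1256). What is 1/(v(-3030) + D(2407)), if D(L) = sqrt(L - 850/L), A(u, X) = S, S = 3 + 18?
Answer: -31042053618/35405465780767 + 18369796*sqrt(13943267193)/106216397342301 ≈ 0.019545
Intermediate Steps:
S = 21
A(u, X) = 21
v(Q) = 3*(21 + Q)/(-1256 + Q) (v(Q) = 3*((21 + Q)/(Q - 1256)) = 3*((21 + Q)/(-1256 + Q)) = 3*(21 + Q)/(-1256 + Q))
1/(v(-3030) + D(2407)) = 1/(3*(21 - 3030)/(-1256 - 3030) + sqrt(2407 - 850/2407)) = 1/(3*(-3009)/(-4286) + sqrt(2407 - 850*1/2407)) = 1/(3*(-1/4286)*(-3009) + sqrt(2407 - 850/2407)) = 1/(9027/4286 + sqrt(5792799/2407)) = 1/(9027/4286 + sqrt(13943267193)/2407)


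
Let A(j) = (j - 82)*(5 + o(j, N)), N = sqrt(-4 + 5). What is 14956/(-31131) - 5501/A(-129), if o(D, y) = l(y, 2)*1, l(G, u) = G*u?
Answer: 149161619/45980487 ≈ 3.2440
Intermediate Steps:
N = 1 (N = sqrt(1) = 1)
o(D, y) = 2*y (o(D, y) = (y*2)*1 = (2*y)*1 = 2*y)
A(j) = -574 + 7*j (A(j) = (j - 82)*(5 + 2*1) = (-82 + j)*(5 + 2) = (-82 + j)*7 = -574 + 7*j)
14956/(-31131) - 5501/A(-129) = 14956/(-31131) - 5501/(-574 + 7*(-129)) = 14956*(-1/31131) - 5501/(-574 - 903) = -14956/31131 - 5501/(-1477) = -14956/31131 - 5501*(-1/1477) = -14956/31131 + 5501/1477 = 149161619/45980487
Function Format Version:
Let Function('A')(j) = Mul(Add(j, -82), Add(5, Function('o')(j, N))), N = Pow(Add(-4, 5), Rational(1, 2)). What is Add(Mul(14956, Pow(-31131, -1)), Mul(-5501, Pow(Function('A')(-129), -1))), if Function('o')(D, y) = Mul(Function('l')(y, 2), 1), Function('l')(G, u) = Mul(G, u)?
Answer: Rational(149161619, 45980487) ≈ 3.2440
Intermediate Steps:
N = 1 (N = Pow(1, Rational(1, 2)) = 1)
Function('o')(D, y) = Mul(2, y) (Function('o')(D, y) = Mul(Mul(y, 2), 1) = Mul(Mul(2, y), 1) = Mul(2, y))
Function('A')(j) = Add(-574, Mul(7, j)) (Function('A')(j) = Mul(Add(j, -82), Add(5, Mul(2, 1))) = Mul(Add(-82, j), Add(5, 2)) = Mul(Add(-82, j), 7) = Add(-574, Mul(7, j)))
Add(Mul(14956, Pow(-31131, -1)), Mul(-5501, Pow(Function('A')(-129), -1))) = Add(Mul(14956, Pow(-31131, -1)), Mul(-5501, Pow(Add(-574, Mul(7, -129)), -1))) = Add(Mul(14956, Rational(-1, 31131)), Mul(-5501, Pow(Add(-574, -903), -1))) = Add(Rational(-14956, 31131), Mul(-5501, Pow(-1477, -1))) = Add(Rational(-14956, 31131), Mul(-5501, Rational(-1, 1477))) = Add(Rational(-14956, 31131), Rational(5501, 1477)) = Rational(149161619, 45980487)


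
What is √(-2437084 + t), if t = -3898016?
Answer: 30*I*√7039 ≈ 2517.0*I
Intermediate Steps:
√(-2437084 + t) = √(-2437084 - 3898016) = √(-6335100) = 30*I*√7039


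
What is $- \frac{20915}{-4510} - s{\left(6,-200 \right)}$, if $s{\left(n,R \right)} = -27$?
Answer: $\frac{28537}{902} \approx 31.637$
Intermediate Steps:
$- \frac{20915}{-4510} - s{\left(6,-200 \right)} = - \frac{20915}{-4510} - -27 = \left(-20915\right) \left(- \frac{1}{4510}\right) + 27 = \frac{4183}{902} + 27 = \frac{28537}{902}$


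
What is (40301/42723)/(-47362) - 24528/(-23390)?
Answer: 24815079327469/23664209460570 ≈ 1.0486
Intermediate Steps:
(40301/42723)/(-47362) - 24528/(-23390) = (40301*(1/42723))*(-1/47362) - 24528*(-1/23390) = (40301/42723)*(-1/47362) + 12264/11695 = -40301/2023446726 + 12264/11695 = 24815079327469/23664209460570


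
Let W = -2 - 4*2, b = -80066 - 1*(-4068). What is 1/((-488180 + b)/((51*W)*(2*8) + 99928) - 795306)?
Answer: -45884/36492102593 ≈ -1.2574e-6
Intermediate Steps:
b = -75998 (b = -80066 + 4068 = -75998)
W = -10 (W = -2 - 8 = -10)
1/((-488180 + b)/((51*W)*(2*8) + 99928) - 795306) = 1/((-488180 - 75998)/((51*(-10))*(2*8) + 99928) - 795306) = 1/(-564178/(-510*16 + 99928) - 795306) = 1/(-564178/(-8160 + 99928) - 795306) = 1/(-564178/91768 - 795306) = 1/(-564178*1/91768 - 795306) = 1/(-282089/45884 - 795306) = 1/(-36492102593/45884) = -45884/36492102593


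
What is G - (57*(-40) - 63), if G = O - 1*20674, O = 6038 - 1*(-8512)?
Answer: -3781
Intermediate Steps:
O = 14550 (O = 6038 + 8512 = 14550)
G = -6124 (G = 14550 - 1*20674 = 14550 - 20674 = -6124)
G - (57*(-40) - 63) = -6124 - (57*(-40) - 63) = -6124 - (-2280 - 63) = -6124 - 1*(-2343) = -6124 + 2343 = -3781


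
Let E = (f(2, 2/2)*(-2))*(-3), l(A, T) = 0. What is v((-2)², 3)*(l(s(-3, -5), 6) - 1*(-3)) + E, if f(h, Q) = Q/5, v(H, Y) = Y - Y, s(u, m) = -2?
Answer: 6/5 ≈ 1.2000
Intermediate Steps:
v(H, Y) = 0
f(h, Q) = Q/5 (f(h, Q) = Q*(⅕) = Q/5)
E = 6/5 (E = (((2/2)/5)*(-2))*(-3) = (((2*(½))/5)*(-2))*(-3) = (((⅕)*1)*(-2))*(-3) = ((⅕)*(-2))*(-3) = -⅖*(-3) = 6/5 ≈ 1.2000)
v((-2)², 3)*(l(s(-3, -5), 6) - 1*(-3)) + E = 0*(0 - 1*(-3)) + 6/5 = 0*(0 + 3) + 6/5 = 0*3 + 6/5 = 0 + 6/5 = 6/5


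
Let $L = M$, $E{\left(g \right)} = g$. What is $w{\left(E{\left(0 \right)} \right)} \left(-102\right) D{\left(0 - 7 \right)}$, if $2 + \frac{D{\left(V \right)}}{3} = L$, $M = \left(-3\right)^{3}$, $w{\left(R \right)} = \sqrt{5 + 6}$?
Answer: $8874 \sqrt{11} \approx 29432.0$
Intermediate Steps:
$w{\left(R \right)} = \sqrt{11}$
$M = -27$
$L = -27$
$D{\left(V \right)} = -87$ ($D{\left(V \right)} = -6 + 3 \left(-27\right) = -6 - 81 = -87$)
$w{\left(E{\left(0 \right)} \right)} \left(-102\right) D{\left(0 - 7 \right)} = \sqrt{11} \left(-102\right) \left(-87\right) = - 102 \sqrt{11} \left(-87\right) = 8874 \sqrt{11}$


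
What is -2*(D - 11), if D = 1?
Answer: 20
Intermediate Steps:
-2*(D - 11) = -2*(1 - 11) = -2*(-10) = 20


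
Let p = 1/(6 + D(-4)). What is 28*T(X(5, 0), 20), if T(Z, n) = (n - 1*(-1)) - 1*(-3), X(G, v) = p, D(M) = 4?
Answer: 672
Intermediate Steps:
p = 1/10 (p = 1/(6 + 4) = 1/10 ≈ 0.10000)
X(G, v) = 1/10
T(Z, n) = 4 + n (T(Z, n) = (n + 1) + 3 = (1 + n) + 3 = 4 + n)
28*T(X(5, 0), 20) = 28*(4 + 20) = 28*24 = 672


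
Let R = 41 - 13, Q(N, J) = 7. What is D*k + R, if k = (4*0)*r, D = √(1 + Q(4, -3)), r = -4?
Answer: 28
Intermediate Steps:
R = 28
D = 2*√2 (D = √(1 + 7) = √8 = 2*√2 ≈ 2.8284)
k = 0 (k = (4*0)*(-4) = 0*(-4) = 0)
D*k + R = (2*√2)*0 + 28 = 0 + 28 = 28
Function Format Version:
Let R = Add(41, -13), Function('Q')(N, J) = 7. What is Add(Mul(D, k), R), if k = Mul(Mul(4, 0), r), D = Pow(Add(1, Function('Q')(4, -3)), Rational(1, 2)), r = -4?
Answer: 28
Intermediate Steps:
R = 28
D = Mul(2, Pow(2, Rational(1, 2))) (D = Pow(Add(1, 7), Rational(1, 2)) = Pow(8, Rational(1, 2)) = Mul(2, Pow(2, Rational(1, 2))) ≈ 2.8284)
k = 0 (k = Mul(Mul(4, 0), -4) = Mul(0, -4) = 0)
Add(Mul(D, k), R) = Add(Mul(Mul(2, Pow(2, Rational(1, 2))), 0), 28) = Add(0, 28) = 28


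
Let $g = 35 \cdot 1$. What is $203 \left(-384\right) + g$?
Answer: $-77917$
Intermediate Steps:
$g = 35$
$203 \left(-384\right) + g = 203 \left(-384\right) + 35 = -77952 + 35 = -77917$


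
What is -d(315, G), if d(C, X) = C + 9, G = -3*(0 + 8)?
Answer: -324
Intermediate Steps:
G = -24 (G = -3*8 = -24)
d(C, X) = 9 + C
-d(315, G) = -(9 + 315) = -1*324 = -324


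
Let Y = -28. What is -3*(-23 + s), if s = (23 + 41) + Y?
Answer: -39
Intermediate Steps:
s = 36 (s = (23 + 41) - 28 = 64 - 28 = 36)
-3*(-23 + s) = -3*(-23 + 36) = -3*13 = -39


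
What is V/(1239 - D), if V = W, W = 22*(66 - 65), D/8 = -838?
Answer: 22/7943 ≈ 0.0027697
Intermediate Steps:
D = -6704 (D = 8*(-838) = -6704)
W = 22 (W = 22*1 = 22)
V = 22
V/(1239 - D) = 22/(1239 - 1*(-6704)) = 22/(1239 + 6704) = 22/7943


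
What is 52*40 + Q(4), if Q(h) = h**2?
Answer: 2096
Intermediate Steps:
52*40 + Q(4) = 52*40 + 4**2 = 2080 + 16 = 2096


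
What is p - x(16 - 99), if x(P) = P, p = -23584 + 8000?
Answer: -15501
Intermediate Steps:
p = -15584
p - x(16 - 99) = -15584 - (16 - 99) = -15584 - 1*(-83) = -15584 + 83 = -15501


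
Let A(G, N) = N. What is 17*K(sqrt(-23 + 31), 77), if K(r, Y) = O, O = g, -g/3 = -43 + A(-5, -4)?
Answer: 2397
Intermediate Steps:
g = 141 (g = -3*(-43 - 4) = -3*(-47) = 141)
O = 141
K(r, Y) = 141
17*K(sqrt(-23 + 31), 77) = 17*141 = 2397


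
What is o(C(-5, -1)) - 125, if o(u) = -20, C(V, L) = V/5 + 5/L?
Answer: -145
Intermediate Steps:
C(V, L) = 5/L + V/5 (C(V, L) = V*(⅕) + 5/L = V/5 + 5/L = 5/L + V/5)
o(C(-5, -1)) - 125 = -20 - 125 = -145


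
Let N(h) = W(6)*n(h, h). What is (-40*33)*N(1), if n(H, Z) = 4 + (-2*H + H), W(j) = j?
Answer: -23760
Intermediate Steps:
n(H, Z) = 4 - H
N(h) = 24 - 6*h (N(h) = 6*(4 - h) = 24 - 6*h)
(-40*33)*N(1) = (-40*33)*(24 - 6*1) = -1320*(24 - 6) = -1320*18 = -23760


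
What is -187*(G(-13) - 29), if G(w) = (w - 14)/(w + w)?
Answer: 135949/26 ≈ 5228.8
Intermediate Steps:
G(w) = (-14 + w)/(2*w) (G(w) = (-14 + w)/((2*w)) = (-14 + w)*(1/(2*w)) = (-14 + w)/(2*w))
-187*(G(-13) - 29) = -187*((½)*(-14 - 13)/(-13) - 29) = -187*((½)*(-1/13)*(-27) - 29) = -187*(27/26 - 29) = -187*(-727/26) = 135949/26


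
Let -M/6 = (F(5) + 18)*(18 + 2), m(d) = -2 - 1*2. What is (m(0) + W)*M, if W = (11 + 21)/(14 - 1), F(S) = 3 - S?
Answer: 38400/13 ≈ 2953.8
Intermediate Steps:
m(d) = -4 (m(d) = -2 - 2 = -4)
W = 32/13 ≈ 2.4615
M = -1920 (M = -6*((3 - 1*5) + 18)*(18 + 2) = -6*((3 - 5) + 18)*20 = -6*(-2 + 18)*20 = -96*20 = -6*320 = -1920)
(m(0) + W)*M = (-4 + 32/13)*(-1920) = -20/13*(-1920) = 38400/13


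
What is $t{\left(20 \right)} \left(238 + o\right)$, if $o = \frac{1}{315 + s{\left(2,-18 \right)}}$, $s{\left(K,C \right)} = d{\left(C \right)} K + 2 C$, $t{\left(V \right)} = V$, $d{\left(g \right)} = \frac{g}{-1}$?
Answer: $\frac{299884}{63} \approx 4760.1$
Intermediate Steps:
$d{\left(g \right)} = - g$ ($d{\left(g \right)} = g \left(-1\right) = - g$)
$s{\left(K,C \right)} = 2 C - C K$ ($s{\left(K,C \right)} = - C K + 2 C = 2 C - C K$)
$o = \frac{1}{315}$ ($o = \frac{1}{315 - 18 \left(2 - 2\right)} = \frac{1}{315 - 0} = \frac{1}{315 + 0} = \frac{1}{315} \approx 0.0031746$)
$t{\left(20 \right)} \left(238 + o\right) = 20 \left(238 + \frac{1}{315}\right) = 20 \cdot \frac{74971}{315} = \frac{299884}{63}$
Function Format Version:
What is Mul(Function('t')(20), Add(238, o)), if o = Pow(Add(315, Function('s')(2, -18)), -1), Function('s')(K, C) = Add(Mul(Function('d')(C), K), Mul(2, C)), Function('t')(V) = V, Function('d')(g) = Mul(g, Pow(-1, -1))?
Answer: Rational(299884, 63) ≈ 4760.1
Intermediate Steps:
Function('d')(g) = Mul(-1, g) (Function('d')(g) = Mul(g, -1) = Mul(-1, g))
Function('s')(K, C) = Add(Mul(2, C), Mul(-1, C, K)) (Function('s')(K, C) = Add(Mul(Mul(-1, C), K), Mul(2, C)) = Add(Mul(-1, C, K), Mul(2, C)) = Add(Mul(2, C), Mul(-1, C, K)))
o = Rational(1, 315) (o = Pow(Add(315, Mul(-18, Add(2, Mul(-1, 2)))), -1) = Pow(Add(315, Mul(-18, Add(2, -2))), -1) = Pow(Add(315, Mul(-18, 0)), -1) = Pow(Add(315, 0), -1) = Pow(315, -1) = Rational(1, 315) ≈ 0.0031746)
Mul(Function('t')(20), Add(238, o)) = Mul(20, Add(238, Rational(1, 315))) = Mul(20, Rational(74971, 315)) = Rational(299884, 63)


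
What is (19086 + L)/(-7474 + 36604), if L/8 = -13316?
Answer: -43721/14565 ≈ -3.0018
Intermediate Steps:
L = -106528 (L = 8*(-13316) = -106528)
(19086 + L)/(-7474 + 36604) = (19086 - 106528)/(-7474 + 36604) = -87442/29130 = -87442*1/29130 = -43721/14565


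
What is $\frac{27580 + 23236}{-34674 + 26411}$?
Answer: $- \frac{50816}{8263} \approx -6.1498$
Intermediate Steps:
$\frac{27580 + 23236}{-34674 + 26411} = \frac{50816}{-8263} = 50816 \left(- \frac{1}{8263}\right) = - \frac{50816}{8263}$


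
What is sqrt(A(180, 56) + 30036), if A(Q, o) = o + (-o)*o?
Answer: 2*sqrt(6739) ≈ 164.18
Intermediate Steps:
A(Q, o) = o - o**2
sqrt(A(180, 56) + 30036) = sqrt(56*(1 - 1*56) + 30036) = sqrt(56*(1 - 56) + 30036) = sqrt(56*(-55) + 30036) = sqrt(-3080 + 30036) = sqrt(26956) = 2*sqrt(6739)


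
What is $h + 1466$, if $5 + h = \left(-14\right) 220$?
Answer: $-1619$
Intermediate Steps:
$h = -3085$ ($h = -5 - 3080 = -3085$)
$h + 1466 = -3085 + 1466 = -1619$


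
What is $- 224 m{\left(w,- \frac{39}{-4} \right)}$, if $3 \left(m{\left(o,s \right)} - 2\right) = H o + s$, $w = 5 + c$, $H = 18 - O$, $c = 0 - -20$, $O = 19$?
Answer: $\frac{2072}{3} \approx 690.67$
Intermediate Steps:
$c = 20$ ($c = 0 + 20 = 20$)
$H = -1$ ($H = 18 - 19 = -1$)
$w = 25$ ($w = 5 + 20 = 25$)
$m{\left(o,s \right)} = 2 - \frac{o}{3} + \frac{s}{3}$ ($m{\left(o,s \right)} = 2 + \frac{- o + s}{3} = 2 + \frac{s - o}{3} = 2 - \left(- \frac{s}{3} + \frac{o}{3}\right) = 2 - \frac{o}{3} + \frac{s}{3}$)
$- 224 m{\left(w,- \frac{39}{-4} \right)} = - 224 \left(2 - \frac{25}{3} + \frac{\left(-39\right) \frac{1}{-4}}{3}\right) = - 224 \left(2 - \frac{25}{3} + \frac{\left(-39\right) \left(- \frac{1}{4}\right)}{3}\right) = - 224 \left(2 - \frac{25}{3} + \frac{1}{3} \cdot \frac{39}{4}\right) = - 224 \left(2 - \frac{25}{3} + \frac{13}{4}\right) = \left(-224\right) \left(- \frac{37}{12}\right) = \frac{2072}{3}$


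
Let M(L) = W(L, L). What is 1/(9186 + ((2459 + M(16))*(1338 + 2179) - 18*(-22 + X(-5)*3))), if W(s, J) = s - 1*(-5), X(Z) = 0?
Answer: 1/8731742 ≈ 1.1452e-7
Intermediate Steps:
W(s, J) = 5 + s (W(s, J) = s + 5 = 5 + s)
M(L) = 5 + L
1/(9186 + ((2459 + M(16))*(1338 + 2179) - 18*(-22 + X(-5)*3))) = 1/(9186 + ((2459 + (5 + 16))*(1338 + 2179) - 18*(-22 + 0*3))) = 1/(9186 + ((2459 + 21)*3517 - 18*(-22 + 0))) = 1/(9186 + (2480*3517 - 18*(-22))) = 1/(9186 + (8722160 + 396)) = 1/(9186 + 8722556) = 1/8731742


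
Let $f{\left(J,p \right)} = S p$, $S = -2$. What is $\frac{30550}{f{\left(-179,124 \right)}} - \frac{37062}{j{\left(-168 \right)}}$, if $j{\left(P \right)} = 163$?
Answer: $- \frac{7085513}{20212} \approx -350.56$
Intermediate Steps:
$f{\left(J,p \right)} = - 2 p$
$\frac{30550}{f{\left(-179,124 \right)}} - \frac{37062}{j{\left(-168 \right)}} = \frac{30550}{\left(-2\right) 124} - \frac{37062}{163} = \frac{30550}{-248} - \frac{37062}{163} = 30550 \left(- \frac{1}{248}\right) - \frac{37062}{163} = - \frac{15275}{124} - \frac{37062}{163} = - \frac{7085513}{20212}$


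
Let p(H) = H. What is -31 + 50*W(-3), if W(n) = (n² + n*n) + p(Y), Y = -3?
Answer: 719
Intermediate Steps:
W(n) = -3 + 2*n² (W(n) = (n² + n*n) - 3 = (n² + n²) - 3 = 2*n² - 3 = -3 + 2*n²)
-31 + 50*W(-3) = -31 + 50*(-3 + 2*(-3)²) = -31 + 50*(-3 + 2*9) = -31 + 50*(-3 + 18) = -31 + 50*15 = -31 + 750 = 719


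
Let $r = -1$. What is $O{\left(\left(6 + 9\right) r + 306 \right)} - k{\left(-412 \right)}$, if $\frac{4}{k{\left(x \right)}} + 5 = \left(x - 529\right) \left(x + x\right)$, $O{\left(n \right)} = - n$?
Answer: $- \frac{225635293}{775379} \approx -291.0$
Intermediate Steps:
$k{\left(x \right)} = \frac{4}{-5 + 2 x \left(-529 + x\right)}$ ($k{\left(x \right)} = \frac{4}{-5 + \left(x - 529\right) \left(x + x\right)} = \frac{4}{-5 + \left(-529 + x\right) 2 x} = \frac{4}{-5 + 2 x \left(-529 + x\right)}$)
$O{\left(\left(6 + 9\right) r + 306 \right)} - k{\left(-412 \right)} = - (\left(6 + 9\right) \left(-1\right) + 306) - \frac{4}{-5 - -435896 + 2 \left(-412\right)^{2}} = - (15 \left(-1\right) + 306) - \frac{4}{-5 + 435896 + 2 \cdot 169744} = - (-15 + 306) - \frac{4}{-5 + 435896 + 339488} = \left(-1\right) 291 - \frac{4}{775379} = -291 - 4 \cdot \frac{1}{775379} = -291 - \frac{4}{775379} = - \frac{225635293}{775379}$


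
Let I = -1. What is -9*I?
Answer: 9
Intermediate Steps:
-9*I = -9*(-1) = 9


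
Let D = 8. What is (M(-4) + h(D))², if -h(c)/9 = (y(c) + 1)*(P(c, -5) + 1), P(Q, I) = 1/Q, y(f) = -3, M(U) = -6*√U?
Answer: 4257/16 - 486*I ≈ 266.06 - 486.0*I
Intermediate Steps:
h(c) = 18 + 18/c (h(c) = -9*(-3 + 1)*(1/c + 1) = -(-18)*(1 + 1/c) = -9*(-2 - 2/c) = 18 + 18/c)
(M(-4) + h(D))² = (-12*I + (18 + 18/8))² = (-12*I + (18 + 18*(⅛)))² = (-12*I + (18 + 9/4))² = (-12*I + 81/4)² = (81/4 - 12*I)²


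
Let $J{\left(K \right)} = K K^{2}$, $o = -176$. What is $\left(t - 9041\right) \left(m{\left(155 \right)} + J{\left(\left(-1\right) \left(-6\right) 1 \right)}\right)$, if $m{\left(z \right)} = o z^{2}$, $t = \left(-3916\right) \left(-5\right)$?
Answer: $-44560831176$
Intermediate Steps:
$t = 19580$
$m{\left(z \right)} = - 176 z^{2}$
$J{\left(K \right)} = K^{3}$
$\left(t - 9041\right) \left(m{\left(155 \right)} + J{\left(\left(-1\right) \left(-6\right) 1 \right)}\right) = \left(19580 - 9041\right) \left(- 176 \cdot 155^{2} + \left(\left(-1\right) \left(-6\right) 1\right)^{3}\right) = 10539 \left(\left(-176\right) 24025 + \left(6 \cdot 1\right)^{3}\right) = 10539 \left(-4228400 + 6^{3}\right) = 10539 \left(-4228400 + 216\right) = 10539 \left(-4228184\right) = -44560831176$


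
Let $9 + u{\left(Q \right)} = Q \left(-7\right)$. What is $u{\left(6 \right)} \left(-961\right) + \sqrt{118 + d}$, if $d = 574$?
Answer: $49011 + 2 \sqrt{173} \approx 49037.0$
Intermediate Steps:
$u{\left(Q \right)} = -9 - 7 Q$ ($u{\left(Q \right)} = -9 + Q \left(-7\right) = -9 - 7 Q$)
$u{\left(6 \right)} \left(-961\right) + \sqrt{118 + d} = \left(-9 - 42\right) \left(-961\right) + \sqrt{118 + 574} = \left(-9 - 42\right) \left(-961\right) + \sqrt{692} = \left(-51\right) \left(-961\right) + 2 \sqrt{173} = 49011 + 2 \sqrt{173}$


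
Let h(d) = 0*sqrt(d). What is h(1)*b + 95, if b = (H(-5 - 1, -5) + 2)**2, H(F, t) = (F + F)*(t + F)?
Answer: 95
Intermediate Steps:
h(d) = 0
H(F, t) = 2*F*(F + t) (H(F, t) = (2*F)*(F + t) = 2*F*(F + t))
b = 17956 (b = (2*(-5 - 1)*((-5 - 1) - 5) + 2)**2 = (2*(-6)*(-6 - 5) + 2)**2 = (2*(-6)*(-11) + 2)**2 = (132 + 2)**2 = 134**2 = 17956)
h(1)*b + 95 = 0*17956 + 95 = 0 + 95 = 95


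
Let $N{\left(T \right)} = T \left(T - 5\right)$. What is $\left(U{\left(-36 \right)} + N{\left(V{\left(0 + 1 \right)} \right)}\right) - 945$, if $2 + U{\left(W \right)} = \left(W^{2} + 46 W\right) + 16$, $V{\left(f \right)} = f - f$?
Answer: $-1291$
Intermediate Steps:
$V{\left(f \right)} = 0$
$N{\left(T \right)} = T \left(-5 + T\right)$
$U{\left(W \right)} = 14 + W^{2} + 46 W$ ($U{\left(W \right)} = -2 + \left(\left(W^{2} + 46 W\right) + 16\right) = -2 + \left(16 + W^{2} + 46 W\right) = 14 + W^{2} + 46 W$)
$\left(U{\left(-36 \right)} + N{\left(V{\left(0 + 1 \right)} \right)}\right) - 945 = \left(\left(14 + \left(-36\right)^{2} + 46 \left(-36\right)\right) + 0 \left(-5 + 0\right)\right) - 945 = \left(\left(14 + 1296 - 1656\right) + 0 \left(-5\right)\right) - 945 = \left(-346 + 0\right) - 945 = -346 - 945 = -1291$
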